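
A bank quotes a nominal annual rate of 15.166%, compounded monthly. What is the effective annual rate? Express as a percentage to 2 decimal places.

16.27%

EAR = (1 + 15.166%/12)^12 − 1 = (1 + 0.0126383)^12 − 1.
(1 + 0.0126383)^12 ≈ 1.162659, so EAR ≈ 16.26590%.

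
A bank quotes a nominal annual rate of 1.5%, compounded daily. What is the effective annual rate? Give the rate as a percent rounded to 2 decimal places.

EAR = (1 + 1.5%/365)^365 − 1 = (1 + 0.0000410959)^365 − 1.
(1 + 0.0000410959)^365 ≈ 1.015113, so EAR ≈ 1.51128%.

1.51%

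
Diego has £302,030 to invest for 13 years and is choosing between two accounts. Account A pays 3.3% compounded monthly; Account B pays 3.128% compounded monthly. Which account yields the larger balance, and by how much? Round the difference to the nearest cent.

Account A, by £10,223.12

Account A growth factor: (1 + 0.00275)^156 ≈ 1.53481707447; balance ≈ 463,560.8010.
Account B growth factor: (1 + 0.03128/12)^156 ≈ 1.50096904833; balance ≈ 453,337.6817.
Account A is larger by 10,223.1193.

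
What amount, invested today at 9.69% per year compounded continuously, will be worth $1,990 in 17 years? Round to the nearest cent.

P = A·e^(−rt) = 1,990·e^(−1.6473).
e^(−1.6473) ≈ 0.192569144, so P ≈ 383.2126.

$383.21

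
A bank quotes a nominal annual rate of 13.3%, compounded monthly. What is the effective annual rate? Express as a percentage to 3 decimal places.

EAR = (1 + 13.3%/12)^12 − 1 = (1 + 0.0110833)^12 − 1.
(1 + 0.0110833)^12 ≈ 1.141415, so EAR ≈ 14.14146%.

14.141%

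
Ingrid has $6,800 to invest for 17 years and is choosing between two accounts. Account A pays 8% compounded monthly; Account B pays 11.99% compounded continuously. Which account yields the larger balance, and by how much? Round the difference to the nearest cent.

Account B, by $25,832.51

A: (1 + 0.08/12)^204 ≈ 3.8786482921, so 6,800 × 3.8786482921 ≈ 26,374.8084.
B: e^(0.1199·17) = e^2.0383 ≈ 7.6775462699, so 6,800 × 7.6775462699 ≈ 52,207.3146.
Difference ≈ 25,832.5062 in favor of B.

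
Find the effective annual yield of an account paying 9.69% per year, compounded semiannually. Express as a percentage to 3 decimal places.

9.925%

One year is 2 periods at 0.04845 each: (1 + 0.04845)^2 ≈ 1.099247.
EAR = 1.099247 − 1 ≈ 9.92474%.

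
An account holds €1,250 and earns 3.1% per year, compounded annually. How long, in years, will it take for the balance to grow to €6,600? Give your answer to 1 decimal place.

54.5 years

(1 + 0.031)^t = 6,600/1,250 = 5.28.
t·ln(1 + 0.031) = ln(5.28); t = 1.6639/0.0305292 ≈ 54.5028.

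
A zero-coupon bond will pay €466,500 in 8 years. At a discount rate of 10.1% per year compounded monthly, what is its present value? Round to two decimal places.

€208,646.07

Periodic rate = 10.1%/12 = 0.00841667; 96 periods.
P = 466,500/(1 + 0.101/12)^96 ≈ 466,500/2.23584364509 ≈ 208,646.0746.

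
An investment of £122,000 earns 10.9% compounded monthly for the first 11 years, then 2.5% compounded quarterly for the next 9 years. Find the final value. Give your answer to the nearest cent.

£503,663.37

After 11 years at 10.9%: 122,000 × 3.29889410931 ≈ 402,465.0813.
Then 9 years at 2.5%: 402,465.0813 × 1.25144613551 ≈ 503,663.3707.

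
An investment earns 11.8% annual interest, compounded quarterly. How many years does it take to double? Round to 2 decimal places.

5.96 years

(1 + 0.0295)^(4t) = 2.
4t = ln 2 / ln(1 + 0.0295) ≈ 0.69315/0.0290732 ≈ 23.8414.
t ≈ 5.9604.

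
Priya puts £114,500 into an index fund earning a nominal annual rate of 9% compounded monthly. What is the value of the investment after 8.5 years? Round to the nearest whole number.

£245,358

Growth factor = (1 + 0.0075)^102 ≈ 2.1428688461.
A ≈ 114,500 × 2.1428688461 ≈ 245,358.4829.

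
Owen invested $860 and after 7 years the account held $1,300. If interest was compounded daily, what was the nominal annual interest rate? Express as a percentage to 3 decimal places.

5.903%

(1 + r/365)^2555 = 1,300/860 = 1.51163.
1 + r/365 = 1.51163^(1/2555) ≈ 1.000162, so r/365 ≈ 0.00016173.
r ≈ 365·0.00016173 = 5.90315%.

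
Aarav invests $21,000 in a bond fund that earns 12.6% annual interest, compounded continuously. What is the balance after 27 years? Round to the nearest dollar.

A = P·e^(rt) = 21,000·e^(0.126·27) = 21,000·e^3.402.
e^3.402 ≈ 30.0240882157, so A ≈ 630,505.8525.

$630,506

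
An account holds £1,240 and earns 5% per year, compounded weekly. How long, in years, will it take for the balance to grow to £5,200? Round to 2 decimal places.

(1 + 0.000961538)^(52t) = 5,200/1,240 = 4.1935.
52t·ln(1 + 0.000961538) = ln(4.1935); 52t = 1.4335/0.000961076 ≈ 1491.6058.
t ≈ 28.6847 years.

28.68 years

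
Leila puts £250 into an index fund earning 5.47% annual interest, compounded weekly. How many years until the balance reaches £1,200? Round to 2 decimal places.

(1 + 0.00105192)^(52t) = 1,200/250 = 4.8.
52t·ln(1 + 0.00105192) = ln(4.8); 52t = 1.5686/0.00105137 ≈ 1491.9730.
t ≈ 28.6918 years.

28.69 years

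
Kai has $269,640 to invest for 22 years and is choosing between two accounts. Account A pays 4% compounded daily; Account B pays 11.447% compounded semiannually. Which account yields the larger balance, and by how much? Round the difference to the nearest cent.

Account A growth factor: (1 + 0.04/365)^8030 ≈ 2.41078346611; balance ≈ 650,043.6538.
Account B growth factor: (1 + 0.057235)^44 ≈ 11.57570399954; balance ≈ 3,121,272.8264.
Account B is larger by 2,471,229.1726.

Account B, by $2,471,229.17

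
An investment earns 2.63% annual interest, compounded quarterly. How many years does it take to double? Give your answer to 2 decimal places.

26.44 years

(1 + 0.006575)^(4t) = 2.
4t = ln 2 / ln(1 + 0.006575) ≈ 0.69315/0.00655348 ≈ 105.7678.
t ≈ 26.4420.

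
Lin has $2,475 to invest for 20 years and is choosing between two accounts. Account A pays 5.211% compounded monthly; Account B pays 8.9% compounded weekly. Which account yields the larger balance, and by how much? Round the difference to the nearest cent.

Account A growth factor: (1 + 0.0043425)^240 ≈ 2.829057601; balance ≈ 7,001.9176.
Account B growth factor: (1 + 0.089/52)^1040 ≈ 5.9208408047; balance ≈ 14,654.0810.
Account B is larger by 7,652.1634.

Account B, by $7,652.16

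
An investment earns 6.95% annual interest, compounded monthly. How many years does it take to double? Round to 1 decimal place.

10.0 years

(1 + 0.00579167)^(12t) = 2.
12t = ln 2 / ln(1 + 0.00579167) ≈ 0.69315/0.00577496 ≈ 120.0263.
t ≈ 10.0022.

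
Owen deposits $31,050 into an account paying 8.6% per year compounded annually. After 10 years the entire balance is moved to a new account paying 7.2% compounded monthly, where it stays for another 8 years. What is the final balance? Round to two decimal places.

$125,824.73

Phase 1: 31,050·(1 + 0.086)^10 ≈ 70,853.2632.
Phase 2: 70,853.2632·(1 + 0.006)^96 ≈ 125,824.7297.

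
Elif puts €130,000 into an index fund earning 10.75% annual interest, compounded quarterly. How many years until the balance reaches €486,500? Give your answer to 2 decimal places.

We need (1 + 0.026875)^(4t) = 3.7423, so 4t = ln 3.7423 / ln 1.026875 ≈ 49.7621.
t ≈ 49.7621/4 = 12.4405 years.

12.44 years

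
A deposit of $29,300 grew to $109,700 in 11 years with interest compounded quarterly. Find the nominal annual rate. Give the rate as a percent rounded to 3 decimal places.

12.183%

The 44-period growth factor is 109,700/29,300 = 3.74403.
r/4 = 3.74403^(1/44) − 1 ≈ 0.0304583, so r ≈ 4·0.0304583 = 12.18333%.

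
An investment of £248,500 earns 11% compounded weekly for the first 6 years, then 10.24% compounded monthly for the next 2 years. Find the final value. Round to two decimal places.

£589,147.68

Phase 1: 248,500·(1 + 0.11/52)^312 ≈ 480,460.8519.
Phase 2: 480,460.8519·(1 + 0.1024/12)^24 ≈ 589,147.6773.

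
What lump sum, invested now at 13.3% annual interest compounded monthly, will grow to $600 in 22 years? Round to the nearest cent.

Growth factor = (1 + 0.133/12)^264 ≈ 18.3550347.
P = 600/18.3550347 ≈ 32.6886.

$32.69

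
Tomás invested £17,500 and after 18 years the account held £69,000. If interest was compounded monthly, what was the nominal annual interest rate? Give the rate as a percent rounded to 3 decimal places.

The 216-period growth factor is 69,000/17,500 = 3.94286.
r/12 = 3.94286^(1/216) − 1 ≈ 0.00637163, so r ≈ 12·0.00637163 = 7.64595%.

7.646%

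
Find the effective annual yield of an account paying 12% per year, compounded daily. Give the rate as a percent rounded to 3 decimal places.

EAR = (1 + 12%/365)^365 − 1 = (1 + 0.000328767)^365 − 1.
(1 + 0.000328767)^365 ≈ 1.127475, so EAR ≈ 12.74746%.

12.747%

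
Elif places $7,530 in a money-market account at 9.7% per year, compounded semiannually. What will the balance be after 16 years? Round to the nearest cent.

Periodic rate = 9.7%/2 = 0.0485; periods = 2·16 = 32.
A = 7,530·(1 + 0.0485)^32 ≈ 7,530·4.5518706645 ≈ 34,275.5861.

$34,275.59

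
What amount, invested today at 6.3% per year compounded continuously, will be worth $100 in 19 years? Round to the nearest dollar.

$30

P = A·e^(−rt) = 100·e^(−1.197).
e^(−1.197) ≈ 0.30209915, so P ≈ 30.2099.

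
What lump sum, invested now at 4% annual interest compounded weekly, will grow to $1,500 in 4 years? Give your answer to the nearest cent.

Periodic rate = 4%/52 = 0.000769231; 208 periods.
P = 1,500/(1 + 0.04/52)^208 ≈ 1,500/1.173438694 ≈ 1,278.2943.

$1,278.29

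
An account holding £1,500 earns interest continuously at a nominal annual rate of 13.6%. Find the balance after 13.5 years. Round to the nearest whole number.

£9,407

A = P·e^(rt) = 1,500·e^(0.136·13.5) = 1,500·e^1.836.
e^1.836 ≈ 6.271402413, so A ≈ 9,407.1036.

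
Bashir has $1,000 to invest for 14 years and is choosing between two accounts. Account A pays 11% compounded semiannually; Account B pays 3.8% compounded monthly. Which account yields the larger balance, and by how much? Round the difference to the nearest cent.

Account A, by $2,776.94

Account A growth factor: (1 + 0.055)^28 ≈ 4.477843075; balance ≈ 4,477.8431.
Account B growth factor: (1 + 0.038/12)^168 ≈ 1.700903262; balance ≈ 1,700.9033.
Account A is larger by 2,776.9398.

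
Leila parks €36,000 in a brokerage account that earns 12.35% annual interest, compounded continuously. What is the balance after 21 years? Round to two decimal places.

A = P·e^(rt) = 36,000·e^(0.1235·21) = 36,000·e^2.5935.
e^2.5935 ≈ 13.376507544, so A ≈ 481,554.2716.

€481,554.27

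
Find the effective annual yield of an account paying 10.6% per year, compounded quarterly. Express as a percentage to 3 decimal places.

One year is 4 periods at 0.0265 each: (1 + 0.0265)^4 ≈ 1.110288.
EAR = 1.110288 − 1 ≈ 11.02884%.

11.029%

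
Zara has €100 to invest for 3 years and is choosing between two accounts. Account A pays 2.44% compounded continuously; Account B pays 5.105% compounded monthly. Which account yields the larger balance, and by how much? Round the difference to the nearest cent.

A: e^(0.0244·3) = e^0.0732 ≈ 1.0759457, so 100 × 1.0759457 ≈ 107.5946.
B: (1 + 0.05105/12)^36 ≈ 1.16512125, so 100 × 1.16512125 ≈ 116.5121.
Difference ≈ 8.9176 in favor of B.

Account B, by €8.92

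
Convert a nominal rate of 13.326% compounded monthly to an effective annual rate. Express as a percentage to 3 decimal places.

EAR = (1 + 13.326%/12)^12 − 1 = (1 + 0.011105)^12 − 1.
(1 + 0.011105)^12 ≈ 1.141708, so EAR ≈ 14.17081%.

14.171%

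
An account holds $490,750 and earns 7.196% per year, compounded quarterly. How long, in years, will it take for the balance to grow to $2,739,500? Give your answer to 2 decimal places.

We need (1 + 0.01799)^(4t) = 5.5823, so 4t = ln 5.5823 / ln 1.01799 ≈ 96.4435.
t ≈ 96.4435/4 = 24.1109 years.

24.11 years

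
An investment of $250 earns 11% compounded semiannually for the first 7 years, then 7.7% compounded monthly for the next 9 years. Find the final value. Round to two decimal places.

$1,055.55

After 7 years at 11%: 250 × 2.116091462 ≈ 529.0229.
Then 9 years at 7.7%: 529.0229 × 1.99528339 ≈ 1,055.5505.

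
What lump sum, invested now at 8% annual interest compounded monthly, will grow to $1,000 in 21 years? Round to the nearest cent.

$187.42

Periodic rate = 8%/12 = 0.00666667; 252 periods.
P = 1,000/(1 + 0.08/12)^252 ≈ 1,000/5.33572497 ≈ 187.4160.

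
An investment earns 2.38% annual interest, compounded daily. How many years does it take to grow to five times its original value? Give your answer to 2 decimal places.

(1 + 0.0000652055)^(365t) = 5.
365t = ln 5 / ln(1 + 0.0000652055) ≈ 1.6094/6.52034e-05 ≈ 24683.3609.
t ≈ 67.6256.

67.63 years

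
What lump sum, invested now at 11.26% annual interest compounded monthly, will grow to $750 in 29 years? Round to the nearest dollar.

$29

Growth factor = (1 + 0.1126/12)^348 ≈ 25.7948536.
P = 750/25.7948536 ≈ 29.0756.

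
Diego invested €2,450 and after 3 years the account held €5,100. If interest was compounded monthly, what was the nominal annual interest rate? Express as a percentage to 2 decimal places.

24.69%

The 36-period growth factor is 5,100/2,450 = 2.08163.
r/12 = 2.08163^(1/36) − 1 ≈ 0.0205741, so r ≈ 12·0.0205741 = 24.68896%.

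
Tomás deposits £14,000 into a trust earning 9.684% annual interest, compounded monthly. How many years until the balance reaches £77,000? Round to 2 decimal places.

(1 + 0.00807)^(12t) = 77,000/14,000 = 5.5.
12t·ln(1 + 0.00807) = ln(5.5); 12t = 1.7047/0.00803761 ≈ 212.0963.
t ≈ 17.6747 years.

17.67 years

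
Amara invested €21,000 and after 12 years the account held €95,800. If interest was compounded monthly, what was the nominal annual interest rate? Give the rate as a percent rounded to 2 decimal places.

(1 + r/12)^144 = 95,800/21,000 = 4.5619.
1 + r/12 = 4.5619^(1/144) ≈ 1.010596, so r/12 ≈ 0.0105956.
r ≈ 12·0.0105956 = 12.71472%.

12.71%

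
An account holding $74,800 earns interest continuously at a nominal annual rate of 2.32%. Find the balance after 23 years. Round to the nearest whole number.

$127,538

A = P·e^(rt) = 74,800·e^(0.0232·23) = 74,800·e^0.5336.
e^0.5336 ≈ 1.70505948723, so A ≈ 127,538.4496.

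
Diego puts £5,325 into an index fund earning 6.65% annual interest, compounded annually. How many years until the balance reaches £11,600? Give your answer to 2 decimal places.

(1 + 0.0665)^t = 11,600/5,325 = 2.1784.
t·ln(1 + 0.0665) = ln(2.1784); t = 0.77859/0.0643823 ≈ 12.0933.

12.09 years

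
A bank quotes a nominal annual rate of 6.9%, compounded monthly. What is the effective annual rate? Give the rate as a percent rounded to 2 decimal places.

7.12%

One year is 12 periods at 0.00575 each: (1 + 0.00575)^12 ≈ 1.071224.
EAR = 1.071224 − 1 ≈ 7.12245%.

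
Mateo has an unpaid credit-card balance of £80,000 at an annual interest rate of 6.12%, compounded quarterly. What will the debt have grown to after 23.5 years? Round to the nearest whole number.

Periodic rate = 6.12%/4 = 0.0153; periods = 4·23.5 = 94.
A = 80,000·(1 + 0.0153)^94 ≈ 80,000·4.16746826424 ≈ 333,397.4611.

£333,397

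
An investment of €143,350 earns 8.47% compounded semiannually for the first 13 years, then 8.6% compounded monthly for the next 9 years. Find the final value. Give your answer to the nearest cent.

€911,371.98

After 13 years at 8.47%: 143,350 × 2.94003729194 ≈ 421,454.3458.
Then 9 years at 8.6%: 421,454.3458 × 2.16244533382 ≈ 911,371.9835.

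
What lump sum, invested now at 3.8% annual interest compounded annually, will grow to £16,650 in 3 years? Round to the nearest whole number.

£14,888

Growth factor = (1 + 0.038)^3 ≈ 1.118386872.
P = 16,650/1.118386872 ≈ 14,887.5138.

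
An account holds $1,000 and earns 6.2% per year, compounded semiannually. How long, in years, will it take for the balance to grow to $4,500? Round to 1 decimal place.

(1 + 0.031)^(2t) = 4,500/1,000 = 4.5.
2t·ln(1 + 0.031) = ln(4.5); 2t = 1.5041/0.0305292 ≈ 49.2668.
t ≈ 24.6334 years.

24.6 years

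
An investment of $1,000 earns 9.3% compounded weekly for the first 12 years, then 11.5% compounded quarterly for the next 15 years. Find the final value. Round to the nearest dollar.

$16,704

After 12 years at 9.3%: 1,000 × 3.0495780194 ≈ 3,049.5780.
Then 15 years at 11.5%: 3,049.5780 × 5.4776072947 ≈ 16,704.3908.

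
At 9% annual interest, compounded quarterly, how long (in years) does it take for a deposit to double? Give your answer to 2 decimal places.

(1 + 0.0225)^(4t) = 2.
4t = ln 2 / ln(1 + 0.0225) ≈ 0.69315/0.0222506 ≈ 31.1518.
t ≈ 7.7880.

7.79 years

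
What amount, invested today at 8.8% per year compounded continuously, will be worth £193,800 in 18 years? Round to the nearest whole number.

£39,759

P = A·e^(−rt) = 193,800·e^(−1.584).
e^(−1.584) ≈ 0.205152843418, so P ≈ 39,758.6211.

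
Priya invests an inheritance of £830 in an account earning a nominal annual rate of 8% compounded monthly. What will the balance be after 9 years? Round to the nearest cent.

Periodic rate = 8%/12 = 0.00666667; periods = 12·9 = 108.
A = 830·(1 + 0.08/12)^108 ≈ 830·2.049530236 ≈ 1,701.1101.

£1,701.11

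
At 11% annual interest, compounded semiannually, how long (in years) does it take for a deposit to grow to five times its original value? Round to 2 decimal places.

(1 + 0.055)^(2t) = 5.
2t = ln 5 / ln(1 + 0.055) ≈ 1.6094/0.0535408 ≈ 30.0600.
t ≈ 15.0300.

15.03 years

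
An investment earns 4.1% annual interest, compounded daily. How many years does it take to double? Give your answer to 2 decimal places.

16.91 years

(1 + 0.000112329)^(365t) = 2.
365t = ln 2 / ln(1 + 0.000112329) ≈ 0.69315/0.000112322 ≈ 6171.0471.
t ≈ 16.9070.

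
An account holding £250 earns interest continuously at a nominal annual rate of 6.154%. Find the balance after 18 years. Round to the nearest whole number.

A = P·e^(rt) = 250·e^(0.06154·18) = 250·e^1.10772.
e^1.10772 ≈ 3.02744794, so A ≈ 756.8620.

£757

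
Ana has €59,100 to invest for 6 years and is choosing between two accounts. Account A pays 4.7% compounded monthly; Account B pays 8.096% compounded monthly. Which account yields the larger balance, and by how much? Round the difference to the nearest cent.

Account B, by €17,594.77

Account A growth factor: (1 + 0.047/12)^72 ≈ 1.3250486659; balance ≈ 78,310.3762.
Account B growth factor: (1 + 0.08096/12)^72 ≈ 1.6227604859; balance ≈ 95,905.1447.
Account B is larger by 17,594.7686.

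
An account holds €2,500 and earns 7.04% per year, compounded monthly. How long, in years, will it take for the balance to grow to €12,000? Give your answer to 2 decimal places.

(1 + 0.00586667)^(12t) = 12,000/2,500 = 4.8.
12t·ln(1 + 0.00586667) = ln(4.8); 12t = 1.5686/0.00584952 ≈ 268.1613.
t ≈ 22.3468 years.

22.35 years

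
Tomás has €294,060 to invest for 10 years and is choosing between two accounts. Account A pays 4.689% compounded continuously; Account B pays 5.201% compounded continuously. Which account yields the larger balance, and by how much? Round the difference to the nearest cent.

A: e^(0.04689·10) = e^0.4689 ≈ 1.59823516725, so 294,060 × 1.59823516725 ≈ 469,977.0333.
B: e^(0.05201·10) = e^0.5201 ≈ 1.68219586087, so 294,060 × 1.68219586087 ≈ 494,666.5148.
Difference ≈ 24,689.4816 in favor of B.

Account B, by €24,689.48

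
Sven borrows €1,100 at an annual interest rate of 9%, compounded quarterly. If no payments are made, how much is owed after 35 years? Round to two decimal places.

€24,788.89

Growth factor = (1 + 0.0225)^140 ≈ 22.53535143.
A ≈ 1,100 × 22.53535143 ≈ 24,788.8866.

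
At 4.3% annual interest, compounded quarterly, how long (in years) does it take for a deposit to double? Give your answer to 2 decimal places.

16.21 years

(1 + 0.01075)^(4t) = 2.
4t = ln 2 / ln(1 + 0.01075) ≈ 0.69315/0.0106926 ≈ 64.8248.
t ≈ 16.2062.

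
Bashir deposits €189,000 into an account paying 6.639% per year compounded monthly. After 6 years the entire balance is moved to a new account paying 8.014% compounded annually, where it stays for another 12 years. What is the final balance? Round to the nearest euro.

Phase 1: 189,000·(1 + 0.0055325)^72 ≈ 281,178.3469.
Phase 2: 281,178.3469·(1 + 0.08014)^12 ≈ 709,157.1150.

€709,157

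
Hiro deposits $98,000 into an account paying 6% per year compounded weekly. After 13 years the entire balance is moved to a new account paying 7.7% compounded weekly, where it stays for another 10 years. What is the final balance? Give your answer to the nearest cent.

$461,253.73

Phase 1: 98,000·(1 + 0.06/52)^676 ≈ 213,688.1746.
Phase 2: 213,688.1746·(1 + 0.077/52)^520 ≈ 461,253.7339.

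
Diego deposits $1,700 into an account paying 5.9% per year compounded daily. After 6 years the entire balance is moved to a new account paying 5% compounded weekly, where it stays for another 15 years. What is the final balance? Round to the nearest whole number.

$5,126

Phase 1: 1,700·(1 + 0.059/365)^2190 ≈ 2,422.0145.
Phase 2: 2,422.0145·(1 + 0.05/52)^780 ≈ 5,125.5575.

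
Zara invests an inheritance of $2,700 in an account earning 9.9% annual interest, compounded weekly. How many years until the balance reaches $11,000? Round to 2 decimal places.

We need (1 + 0.00190385)^(52t) = 4.0741, so 52t = ln 4.0741 / ln 1.001904 ≈ 738.4946.
t ≈ 738.4946/52 = 14.2018 years.

14.20 years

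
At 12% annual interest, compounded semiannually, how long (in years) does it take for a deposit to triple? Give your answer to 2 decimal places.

9.43 years

(1 + 0.06)^(2t) = 3.
2t = ln 3 / ln(1 + 0.06) ≈ 1.0986/0.0582689 ≈ 18.8542.
t ≈ 9.4271.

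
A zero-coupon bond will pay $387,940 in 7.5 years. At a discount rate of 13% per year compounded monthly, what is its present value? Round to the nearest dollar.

Periodic rate = 13%/12 = 0.0108333; 90 periods.
P = 387,940/(1 + 0.13/12)^90 ≈ 387,940/2.63730242255 ≈ 147,097.2751.

$147,097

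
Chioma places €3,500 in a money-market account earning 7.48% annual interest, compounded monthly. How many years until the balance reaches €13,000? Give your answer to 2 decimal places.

We need (1 + 0.00623333)^(12t) = 3.7143, so 12t = ln 3.7143 / ln 1.006233 ≈ 211.1666.
t ≈ 211.1666/12 = 17.5972 years.

17.60 years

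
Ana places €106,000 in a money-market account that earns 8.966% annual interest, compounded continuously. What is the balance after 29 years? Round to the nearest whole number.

€1,427,356

A = P·e^(rt) = 106,000·e^(0.08966·29) = 106,000·e^2.60014.
e^2.60014 ≈ 13.46562309028, so A ≈ 1,427,356.0476.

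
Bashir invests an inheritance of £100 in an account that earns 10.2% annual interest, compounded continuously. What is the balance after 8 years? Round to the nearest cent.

£226.14

A = P·e^(rt) = 100·e^(0.102·8) = 100·e^0.816.
e^0.816 ≈ 2.26143598, so A ≈ 226.1436.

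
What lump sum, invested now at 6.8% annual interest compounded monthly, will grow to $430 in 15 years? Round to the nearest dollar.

$156

Periodic rate = 6.8%/12 = 0.00566667; 180 periods.
P = 430/(1 + 0.068/12)^180 ≈ 430/2.76522186 ≈ 155.5029.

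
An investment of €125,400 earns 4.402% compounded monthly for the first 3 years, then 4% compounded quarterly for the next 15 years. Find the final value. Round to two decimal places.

€259,912.97

After 3 years at 4.402%: 125,400 × 1.14090107937 ≈ 143,068.9954.
Then 15 years at 4%: 143,068.9954 × 1.81669669856 ≈ 259,912.9715.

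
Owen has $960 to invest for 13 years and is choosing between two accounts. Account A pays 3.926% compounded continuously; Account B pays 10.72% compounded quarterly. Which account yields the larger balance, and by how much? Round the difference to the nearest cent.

A: e^(0.03926·13) = e^0.51038 ≈ 1.665924126, so 960 × 1.665924126 ≈ 1,599.2872.
B: (1 + 0.0268)^52 ≈ 3.956076854, so 960 × 3.956076854 ≈ 3,797.8338.
Difference ≈ 2,198.5466 in favor of B.

Account B, by $2,198.55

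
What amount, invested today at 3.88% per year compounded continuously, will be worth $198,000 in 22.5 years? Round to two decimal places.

$82,703.92

P = A·e^(−rt) = 198,000·e^(−0.873).
e^(−0.873) ≈ 0.417696577998, so P ≈ 82,703.9224.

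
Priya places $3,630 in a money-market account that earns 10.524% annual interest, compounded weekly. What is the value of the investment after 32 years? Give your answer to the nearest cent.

Growth factor = (1 + 0.10524/52)^1664 ≈ 28.9125789405.
A ≈ 3,630 × 28.9125789405 ≈ 104,952.6616.

$104,952.66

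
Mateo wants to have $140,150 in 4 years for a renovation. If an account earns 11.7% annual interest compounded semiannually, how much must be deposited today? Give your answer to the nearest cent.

Growth factor = (1 + 0.0585)^8 ≈ 1.57589362565.
P = 140,150/1.57589362565 ≈ 88,933.6677.

$88,933.67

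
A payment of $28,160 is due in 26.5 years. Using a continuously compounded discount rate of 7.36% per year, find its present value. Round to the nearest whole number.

P = A·e^(−rt) = 28,160·e^(−1.9504).
e^(−1.9504) ≈ 0.14221717334, so P ≈ 4,004.8356.

$4,005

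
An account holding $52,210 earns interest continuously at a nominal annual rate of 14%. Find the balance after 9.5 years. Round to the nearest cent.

A = P·e^(rt) = 52,210·e^(0.14·9.5) = 52,210·e^1.33.
e^1.33 ≈ 3.78104338757, so A ≈ 197,408.2753.

$197,408.28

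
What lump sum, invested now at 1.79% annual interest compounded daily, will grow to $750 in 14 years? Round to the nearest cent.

$583.75

Periodic rate = 1.79%/365 = 0.0000490411; 5110 periods.
P = 750/(1 + 0.0179/365)^5110 ≈ 750/1.28478817 ≈ 583.7538.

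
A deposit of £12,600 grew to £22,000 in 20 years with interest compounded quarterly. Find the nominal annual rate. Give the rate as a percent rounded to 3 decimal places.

The 80-period growth factor is 22,000/12,600 = 1.74603.
r/4 = 1.74603^(1/80) − 1 ≈ 0.00699115, so r ≈ 4·0.00699115 = 2.79646%.

2.796%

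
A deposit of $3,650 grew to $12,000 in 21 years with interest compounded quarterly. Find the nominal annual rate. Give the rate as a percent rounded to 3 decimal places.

5.708%

(1 + r/4)^84 = 12,000/3,650 = 3.28767.
1 + r/4 = 3.28767^(1/84) ≈ 1.01427, so r/4 ≈ 0.0142697.
r ≈ 4·0.0142697 = 5.70786%.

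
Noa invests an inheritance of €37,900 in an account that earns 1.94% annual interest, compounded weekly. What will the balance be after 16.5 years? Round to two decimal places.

Periodic rate = 1.94%/52 = 0.000373077; periods = 52·16.5 = 858.
A = 37,900·(1 + 0.0194/52)^858 ≈ 37,900·1.3771832691 ≈ 52,195.2459.

€52,195.25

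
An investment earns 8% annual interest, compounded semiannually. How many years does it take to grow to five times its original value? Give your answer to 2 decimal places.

20.52 years

(1 + 0.04)^(2t) = 5.
2t = ln 5 / ln(1 + 0.04) ≈ 1.6094/0.0392207 ≈ 41.0354.
t ≈ 20.5177.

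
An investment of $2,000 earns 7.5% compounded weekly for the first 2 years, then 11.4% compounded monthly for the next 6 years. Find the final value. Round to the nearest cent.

$4,589.68

Phase 1: 2,000·(1 + 0.075/52)^104 ≈ 2,323.4174.
Phase 2: 2,323.4174·(1 + 0.0095)^72 ≈ 4,589.6811.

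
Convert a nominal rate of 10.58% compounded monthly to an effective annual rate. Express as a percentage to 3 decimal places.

11.108%

EAR = (1 + 10.58%/12)^12 − 1 = (1 + 0.00881667)^12 − 1.
(1 + 0.00881667)^12 ≈ 1.111084, so EAR ≈ 11.10842%.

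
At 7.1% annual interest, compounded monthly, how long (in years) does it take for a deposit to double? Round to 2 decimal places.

(1 + 0.00591667)^(12t) = 2.
12t = ln 2 / ln(1 + 0.00591667) ≈ 0.69315/0.00589923 ≈ 117.4979.
t ≈ 9.7915.

9.79 years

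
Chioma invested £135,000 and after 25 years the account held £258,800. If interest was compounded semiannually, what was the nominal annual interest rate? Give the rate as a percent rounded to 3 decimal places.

2.620%

(1 + r/2)^50 = 258,800/135,000 = 1.91704.
1 + r/2 = 1.91704^(1/50) ≈ 1.013101, so r/2 ≈ 0.0131007.
r ≈ 2·0.0131007 = 2.62014%.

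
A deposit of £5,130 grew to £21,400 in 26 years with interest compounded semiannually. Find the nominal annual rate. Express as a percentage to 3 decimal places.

(1 + r/2)^52 = 21,400/5,130 = 4.17154.
1 + r/2 = 4.17154^(1/52) ≈ 1.027848, so r/2 ≈ 0.0278477.
r ≈ 2·0.0278477 = 5.56954%.

5.570%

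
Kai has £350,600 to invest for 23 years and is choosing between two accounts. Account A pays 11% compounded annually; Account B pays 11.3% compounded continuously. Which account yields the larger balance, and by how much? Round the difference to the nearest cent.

Account B, by £849,859.25

A: (1 + 0.11)^23 ≈ 11.02626718847, so 350,600 × 11.02626718847 ≈ 3,865,809.2763.
B: e^(0.113·23) = e^2.599 ≈ 13.45028102659, so 350,600 × 13.45028102659 ≈ 4,715,668.5279.
Difference ≈ 849,859.2516 in favor of B.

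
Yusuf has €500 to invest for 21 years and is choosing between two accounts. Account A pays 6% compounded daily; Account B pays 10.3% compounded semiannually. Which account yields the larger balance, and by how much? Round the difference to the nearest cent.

Account B, by €2,358.06

A: (1 + 0.06/365)^7665 ≈ 3.525056448, so 500 × 3.525056448 ≈ 1,762.5282.
B: (1 + 0.0515)^42 ≈ 8.24118446, so 500 × 8.24118446 ≈ 4,120.5922.
Difference ≈ 2,358.0640 in favor of B.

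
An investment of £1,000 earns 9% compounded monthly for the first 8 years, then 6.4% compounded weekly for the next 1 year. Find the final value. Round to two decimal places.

After 8 years at 9%: 1,000 × 2.048921228 ≈ 2,048.9212.
Then 1 years at 6.4%: 2,048.9212 × 1.066050446 ≈ 2,184.2534.

£2,184.25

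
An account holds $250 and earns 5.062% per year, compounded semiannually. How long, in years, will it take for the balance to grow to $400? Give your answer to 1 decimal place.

We need (1 + 0.02531)^(2t) = 1.6, so 2t = ln 1.6 / ln 1.02531 ≈ 18.8039.
t ≈ 18.8039/2 = 9.4020 years.

9.4 years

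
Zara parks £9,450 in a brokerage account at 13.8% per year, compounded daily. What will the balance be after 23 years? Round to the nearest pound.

£225,747

Periodic rate = 13.8%/365 = 0.000378082; periods = 365·23 = 8395.
A = 9,450·(1 + 0.138/365)^8395 ≈ 9,450·23.8885707857 ≈ 225,746.9939.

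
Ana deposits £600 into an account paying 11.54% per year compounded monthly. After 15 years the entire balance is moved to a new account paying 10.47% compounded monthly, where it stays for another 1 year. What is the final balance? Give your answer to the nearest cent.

After 15 years at 11.54%: 600 × 5.59979368 ≈ 3,359.8762.
Then 1 years at 10.47%: 3,359.8762 × 1.109873323 ≈ 3,729.0370.

£3,729.04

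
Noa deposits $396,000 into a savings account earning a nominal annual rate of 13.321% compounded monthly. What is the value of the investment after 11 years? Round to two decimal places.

Growth factor = (1 + 0.13321/12)^132 ≈ 4.294076915295.
A ≈ 396,000 × 4.294076915295 ≈ 1,700,454.4585.

$1,700,454.46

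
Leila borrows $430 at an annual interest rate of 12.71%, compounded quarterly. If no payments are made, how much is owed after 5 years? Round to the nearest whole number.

$804

Periodic rate = 12.71%/4 = 0.031775; periods = 4·5 = 20.
A = 430·(1 + 0.031775)^20 ≈ 430·1.86939042 ≈ 803.8379.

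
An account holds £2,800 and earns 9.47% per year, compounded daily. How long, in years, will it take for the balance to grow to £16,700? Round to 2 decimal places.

(1 + 0.000259452)^(365t) = 16,700/2,800 = 5.9643.
365t·ln(1 + 0.000259452) = ln(5.9643); 365t = 1.7858/0.000259418 ≈ 6883.8189.
t ≈ 18.8598 years.

18.86 years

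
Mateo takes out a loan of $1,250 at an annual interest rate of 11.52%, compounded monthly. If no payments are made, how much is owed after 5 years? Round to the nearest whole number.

$2,218

Periodic rate = 11.52%/12 = 0.0096; periods = 12·5 = 60.
A = 1,250·(1 + 0.0096)^60 ≈ 1,250·1.774028179 ≈ 2,217.5352.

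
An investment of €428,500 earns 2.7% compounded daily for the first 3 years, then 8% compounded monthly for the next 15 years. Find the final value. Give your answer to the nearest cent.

€1,536,566.15

After 3 years at 2.7%: 428,500 × 1.084367648075 ≈ 464,651.5372.
Then 15 years at 8%: 464,651.5372 × 3.30692147741 ≈ 1,536,566.1479.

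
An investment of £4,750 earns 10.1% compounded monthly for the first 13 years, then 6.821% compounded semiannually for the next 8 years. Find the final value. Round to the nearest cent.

£30,031.02

Phase 1: 4,750·(1 + 0.101/12)^156 ≈ 17,560.4618.
Phase 2: 17,560.4618·(1 + 0.034105)^16 ≈ 30,031.0240.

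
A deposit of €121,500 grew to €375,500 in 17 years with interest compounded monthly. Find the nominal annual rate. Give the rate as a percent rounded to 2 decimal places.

The 204-period growth factor is 375,500/121,500 = 3.09053.
r/12 = 3.09053^(1/204) − 1 ≈ 0.00554642, so r ≈ 12·0.00554642 = 6.65571%.

6.66%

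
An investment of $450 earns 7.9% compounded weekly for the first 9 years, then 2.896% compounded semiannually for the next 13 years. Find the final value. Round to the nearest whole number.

$1,331

After 9 years at 7.9%: 450 × 2.034928046 ≈ 915.7176.
Then 13 years at 2.896%: 915.7176 × 1.453217865 ≈ 1,330.7372.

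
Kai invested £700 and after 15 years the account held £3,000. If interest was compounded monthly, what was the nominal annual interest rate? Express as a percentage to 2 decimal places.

9.74%

(1 + r/12)^180 = 3,000/700 = 4.28571.
1 + r/12 = 4.28571^(1/180) ≈ 1.008118, so r/12 ≈ 0.0081177.
r ≈ 12·0.0081177 = 9.74124%.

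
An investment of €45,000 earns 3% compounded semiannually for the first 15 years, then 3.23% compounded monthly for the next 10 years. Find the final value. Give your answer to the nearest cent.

After 15 years at 3%: 45,000 × 1.5630802205 ≈ 70,338.6099.
Then 10 years at 3.23%: 70,338.6099 × 1.3806661144 ≈ 97,114.1353.

€97,114.14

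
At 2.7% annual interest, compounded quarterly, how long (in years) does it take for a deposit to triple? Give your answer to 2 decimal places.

40.83 years

(1 + 0.00675)^(4t) = 3.
4t = ln 3 / ln(1 + 0.00675) ≈ 1.0986/0.00672732 ≈ 163.3061.
t ≈ 40.8265.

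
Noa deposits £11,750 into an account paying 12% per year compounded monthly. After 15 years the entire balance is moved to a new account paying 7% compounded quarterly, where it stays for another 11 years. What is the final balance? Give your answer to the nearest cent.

Phase 1: 11,750·(1 + 0.01)^180 ≈ 70,450.6732.
Phase 2: 70,450.6732·(1 + 0.0175)^44 ≈ 151,147.0012.

£151,147.00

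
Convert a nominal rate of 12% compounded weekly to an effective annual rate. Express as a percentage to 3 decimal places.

EAR = (1 + 12%/52)^52 − 1 = (1 + 0.00230769)^52 − 1.
(1 + 0.00230769)^52 ≈ 1.127341, so EAR ≈ 12.73410%.

12.734%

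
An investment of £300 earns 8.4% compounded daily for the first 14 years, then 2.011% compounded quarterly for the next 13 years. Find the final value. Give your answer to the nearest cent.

£1,261.96

After 14 years at 8.4%: 300 × 3.240944178 ≈ 972.2833.
Then 13 years at 2.011%: 972.2833 × 1.297935629 ≈ 1,261.9611.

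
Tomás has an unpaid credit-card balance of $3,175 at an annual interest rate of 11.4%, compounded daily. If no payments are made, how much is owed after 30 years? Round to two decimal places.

$97,006.08

Periodic rate = 11.4%/365 = 0.000312329; periods = 365·30 = 10950.
A = 3,175·(1 + 0.114/365)^10950 ≈ 3,175·30.553096197 ≈ 97,006.0804.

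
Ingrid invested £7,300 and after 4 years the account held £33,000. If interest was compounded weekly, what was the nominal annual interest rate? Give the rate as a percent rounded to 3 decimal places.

(1 + r/52)^208 = 33,000/7,300 = 4.52055.
1 + r/52 = 4.52055^(1/208) ≈ 1.007279, so r/52 ≈ 0.00727941.
r ≈ 52·0.00727941 = 37.85294%.

37.853%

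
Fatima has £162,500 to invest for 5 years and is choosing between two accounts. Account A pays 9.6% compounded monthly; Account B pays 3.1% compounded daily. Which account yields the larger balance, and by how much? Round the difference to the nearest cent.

Account A, by £72,367.86

Account A growth factor: (1 + 0.008)^60 ≈ 1.61299093466; balance ≈ 262,111.0269.
Account B growth factor: (1 + 0.031/365)^1825 ≈ 1.16765027582; balance ≈ 189,743.1698.
Account A is larger by 72,367.8571.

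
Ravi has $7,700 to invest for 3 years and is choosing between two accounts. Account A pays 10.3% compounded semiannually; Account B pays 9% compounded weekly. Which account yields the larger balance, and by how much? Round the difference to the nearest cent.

Account A growth factor: (1 + 0.0515)^6 ≈ 1.3516232762; balance ≈ 10,407.4992.
Account B growth factor: (1 + 0.09/52)^156 ≈ 1.3096587609; balance ≈ 10,084.3725.
Account A is larger by 323.1268.

Account A, by $323.13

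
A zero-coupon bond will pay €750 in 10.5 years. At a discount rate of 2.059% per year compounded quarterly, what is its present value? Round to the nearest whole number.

€605

Periodic rate = 2.059%/4 = 0.0051475; 42 periods.
P = 750/(1 + 0.0051475)^42 ≈ 750/1.24065625 ≈ 604.5188.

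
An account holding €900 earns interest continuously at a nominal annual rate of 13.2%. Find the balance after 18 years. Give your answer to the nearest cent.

A = P·e^(rt) = 900·e^(0.132·18) = 900·e^2.376.
e^2.376 ≈ 10.76176958, so A ≈ 9,685.5926.

€9,685.59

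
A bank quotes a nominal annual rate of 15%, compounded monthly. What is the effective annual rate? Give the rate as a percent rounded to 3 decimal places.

One year is 12 periods at 0.0125 each: (1 + 0.0125)^12 ≈ 1.160755.
EAR = 1.160755 − 1 ≈ 16.07545%.

16.075%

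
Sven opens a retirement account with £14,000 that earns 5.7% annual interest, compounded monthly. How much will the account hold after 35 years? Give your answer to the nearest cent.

Periodic rate = 5.7%/12 = 0.00475; periods = 12·35 = 420.
A = 14,000·(1 + 0.00475)^420 ≈ 14,000·7.31755917122 ≈ 102,445.8284.

£102,445.83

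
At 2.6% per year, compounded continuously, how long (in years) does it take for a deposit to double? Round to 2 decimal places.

e^(0.026t) = 2, so 0.026t = ln 2 ≈ 0.69315.
t ≈ 0.69315/0.026 ≈ 26.6595.

26.66 years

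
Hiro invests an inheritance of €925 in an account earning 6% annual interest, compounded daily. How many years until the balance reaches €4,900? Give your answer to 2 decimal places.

27.79 years

(1 + 0.000164384)^(365t) = 4,900/925 = 5.2973.
365t·ln(1 + 0.000164384) = ln(5.2973); 365t = 1.6672/0.00016437 ≈ 10142.9471.
t ≈ 27.7889 years.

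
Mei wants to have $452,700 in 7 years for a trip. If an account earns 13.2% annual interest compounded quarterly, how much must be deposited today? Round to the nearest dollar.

$182,390

Growth factor = (1 + 0.033)^28 ≈ 2.48204129355.
P = 452,700/2.48204129355 ≈ 182,390.1968.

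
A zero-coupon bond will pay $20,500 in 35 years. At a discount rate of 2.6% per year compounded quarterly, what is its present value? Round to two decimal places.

$8,276.08

Growth factor = (1 + 0.0065)^140 ≈ 2.4770175946.
P = 20,500/2.4770175946 ≈ 8,276.0817.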